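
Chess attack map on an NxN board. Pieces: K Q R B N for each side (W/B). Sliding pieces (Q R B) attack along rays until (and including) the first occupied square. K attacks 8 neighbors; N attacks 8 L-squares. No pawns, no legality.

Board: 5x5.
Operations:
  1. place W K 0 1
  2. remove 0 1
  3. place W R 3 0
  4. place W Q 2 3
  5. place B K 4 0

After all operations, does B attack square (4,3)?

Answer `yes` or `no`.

Answer: no

Derivation:
Op 1: place WK@(0,1)
Op 2: remove (0,1)
Op 3: place WR@(3,0)
Op 4: place WQ@(2,3)
Op 5: place BK@(4,0)
Per-piece attacks for B:
  BK@(4,0): attacks (4,1) (3,0) (3,1)
B attacks (4,3): no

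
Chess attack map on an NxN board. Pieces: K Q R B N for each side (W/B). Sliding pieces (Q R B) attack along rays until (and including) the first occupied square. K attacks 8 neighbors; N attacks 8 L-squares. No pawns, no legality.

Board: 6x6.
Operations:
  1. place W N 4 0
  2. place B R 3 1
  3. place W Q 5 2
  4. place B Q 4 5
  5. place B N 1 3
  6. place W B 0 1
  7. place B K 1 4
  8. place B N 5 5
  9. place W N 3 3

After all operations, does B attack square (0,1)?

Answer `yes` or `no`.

Op 1: place WN@(4,0)
Op 2: place BR@(3,1)
Op 3: place WQ@(5,2)
Op 4: place BQ@(4,5)
Op 5: place BN@(1,3)
Op 6: place WB@(0,1)
Op 7: place BK@(1,4)
Op 8: place BN@(5,5)
Op 9: place WN@(3,3)
Per-piece attacks for B:
  BN@(1,3): attacks (2,5) (3,4) (0,5) (2,1) (3,2) (0,1)
  BK@(1,4): attacks (1,5) (1,3) (2,4) (0,4) (2,5) (2,3) (0,5) (0,3)
  BR@(3,1): attacks (3,2) (3,3) (3,0) (4,1) (5,1) (2,1) (1,1) (0,1) [ray(0,1) blocked at (3,3); ray(-1,0) blocked at (0,1)]
  BQ@(4,5): attacks (4,4) (4,3) (4,2) (4,1) (4,0) (5,5) (3,5) (2,5) (1,5) (0,5) (5,4) (3,4) (2,3) (1,2) (0,1) [ray(0,-1) blocked at (4,0); ray(1,0) blocked at (5,5); ray(-1,-1) blocked at (0,1)]
  BN@(5,5): attacks (4,3) (3,4)
B attacks (0,1): yes

Answer: yes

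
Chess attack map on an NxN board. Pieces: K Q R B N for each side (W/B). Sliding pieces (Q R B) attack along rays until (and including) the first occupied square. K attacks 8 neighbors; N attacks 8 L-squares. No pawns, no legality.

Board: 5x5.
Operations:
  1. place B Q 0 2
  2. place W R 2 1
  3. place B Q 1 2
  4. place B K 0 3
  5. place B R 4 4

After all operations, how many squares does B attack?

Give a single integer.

Op 1: place BQ@(0,2)
Op 2: place WR@(2,1)
Op 3: place BQ@(1,2)
Op 4: place BK@(0,3)
Op 5: place BR@(4,4)
Per-piece attacks for B:
  BQ@(0,2): attacks (0,3) (0,1) (0,0) (1,2) (1,3) (2,4) (1,1) (2,0) [ray(0,1) blocked at (0,3); ray(1,0) blocked at (1,2)]
  BK@(0,3): attacks (0,4) (0,2) (1,3) (1,4) (1,2)
  BQ@(1,2): attacks (1,3) (1,4) (1,1) (1,0) (2,2) (3,2) (4,2) (0,2) (2,3) (3,4) (2,1) (0,3) (0,1) [ray(-1,0) blocked at (0,2); ray(1,-1) blocked at (2,1); ray(-1,1) blocked at (0,3)]
  BR@(4,4): attacks (4,3) (4,2) (4,1) (4,0) (3,4) (2,4) (1,4) (0,4)
Union (21 distinct): (0,0) (0,1) (0,2) (0,3) (0,4) (1,0) (1,1) (1,2) (1,3) (1,4) (2,0) (2,1) (2,2) (2,3) (2,4) (3,2) (3,4) (4,0) (4,1) (4,2) (4,3)

Answer: 21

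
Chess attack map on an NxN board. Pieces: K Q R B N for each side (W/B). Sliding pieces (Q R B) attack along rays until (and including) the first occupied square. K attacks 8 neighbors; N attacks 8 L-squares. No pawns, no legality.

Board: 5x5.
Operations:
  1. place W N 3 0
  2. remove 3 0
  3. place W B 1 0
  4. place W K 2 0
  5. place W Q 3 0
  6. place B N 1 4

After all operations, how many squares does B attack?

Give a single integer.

Op 1: place WN@(3,0)
Op 2: remove (3,0)
Op 3: place WB@(1,0)
Op 4: place WK@(2,0)
Op 5: place WQ@(3,0)
Op 6: place BN@(1,4)
Per-piece attacks for B:
  BN@(1,4): attacks (2,2) (3,3) (0,2)
Union (3 distinct): (0,2) (2,2) (3,3)

Answer: 3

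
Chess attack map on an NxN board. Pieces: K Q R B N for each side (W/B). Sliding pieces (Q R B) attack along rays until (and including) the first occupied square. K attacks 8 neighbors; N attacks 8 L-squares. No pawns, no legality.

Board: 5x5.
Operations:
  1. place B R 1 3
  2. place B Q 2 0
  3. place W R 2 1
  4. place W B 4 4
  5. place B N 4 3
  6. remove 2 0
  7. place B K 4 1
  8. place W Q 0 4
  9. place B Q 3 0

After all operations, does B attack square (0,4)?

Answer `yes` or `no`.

Answer: no

Derivation:
Op 1: place BR@(1,3)
Op 2: place BQ@(2,0)
Op 3: place WR@(2,1)
Op 4: place WB@(4,4)
Op 5: place BN@(4,3)
Op 6: remove (2,0)
Op 7: place BK@(4,1)
Op 8: place WQ@(0,4)
Op 9: place BQ@(3,0)
Per-piece attacks for B:
  BR@(1,3): attacks (1,4) (1,2) (1,1) (1,0) (2,3) (3,3) (4,3) (0,3) [ray(1,0) blocked at (4,3)]
  BQ@(3,0): attacks (3,1) (3,2) (3,3) (3,4) (4,0) (2,0) (1,0) (0,0) (4,1) (2,1) [ray(1,1) blocked at (4,1); ray(-1,1) blocked at (2,1)]
  BK@(4,1): attacks (4,2) (4,0) (3,1) (3,2) (3,0)
  BN@(4,3): attacks (2,4) (3,1) (2,2)
B attacks (0,4): no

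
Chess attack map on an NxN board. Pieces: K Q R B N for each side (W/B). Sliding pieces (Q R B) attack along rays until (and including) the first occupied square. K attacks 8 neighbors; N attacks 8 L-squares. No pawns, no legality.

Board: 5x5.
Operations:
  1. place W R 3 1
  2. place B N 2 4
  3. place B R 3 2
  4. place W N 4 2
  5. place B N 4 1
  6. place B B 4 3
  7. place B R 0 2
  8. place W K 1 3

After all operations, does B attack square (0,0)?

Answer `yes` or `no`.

Answer: yes

Derivation:
Op 1: place WR@(3,1)
Op 2: place BN@(2,4)
Op 3: place BR@(3,2)
Op 4: place WN@(4,2)
Op 5: place BN@(4,1)
Op 6: place BB@(4,3)
Op 7: place BR@(0,2)
Op 8: place WK@(1,3)
Per-piece attacks for B:
  BR@(0,2): attacks (0,3) (0,4) (0,1) (0,0) (1,2) (2,2) (3,2) [ray(1,0) blocked at (3,2)]
  BN@(2,4): attacks (3,2) (4,3) (1,2) (0,3)
  BR@(3,2): attacks (3,3) (3,4) (3,1) (4,2) (2,2) (1,2) (0,2) [ray(0,-1) blocked at (3,1); ray(1,0) blocked at (4,2); ray(-1,0) blocked at (0,2)]
  BN@(4,1): attacks (3,3) (2,2) (2,0)
  BB@(4,3): attacks (3,4) (3,2) [ray(-1,-1) blocked at (3,2)]
B attacks (0,0): yes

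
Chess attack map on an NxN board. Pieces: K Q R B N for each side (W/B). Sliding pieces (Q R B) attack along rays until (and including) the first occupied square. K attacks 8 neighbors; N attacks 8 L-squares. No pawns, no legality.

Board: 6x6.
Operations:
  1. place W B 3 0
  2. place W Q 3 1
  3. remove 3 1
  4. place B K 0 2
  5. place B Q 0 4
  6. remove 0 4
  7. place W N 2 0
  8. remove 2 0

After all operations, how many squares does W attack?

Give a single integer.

Op 1: place WB@(3,0)
Op 2: place WQ@(3,1)
Op 3: remove (3,1)
Op 4: place BK@(0,2)
Op 5: place BQ@(0,4)
Op 6: remove (0,4)
Op 7: place WN@(2,0)
Op 8: remove (2,0)
Per-piece attacks for W:
  WB@(3,0): attacks (4,1) (5,2) (2,1) (1,2) (0,3)
Union (5 distinct): (0,3) (1,2) (2,1) (4,1) (5,2)

Answer: 5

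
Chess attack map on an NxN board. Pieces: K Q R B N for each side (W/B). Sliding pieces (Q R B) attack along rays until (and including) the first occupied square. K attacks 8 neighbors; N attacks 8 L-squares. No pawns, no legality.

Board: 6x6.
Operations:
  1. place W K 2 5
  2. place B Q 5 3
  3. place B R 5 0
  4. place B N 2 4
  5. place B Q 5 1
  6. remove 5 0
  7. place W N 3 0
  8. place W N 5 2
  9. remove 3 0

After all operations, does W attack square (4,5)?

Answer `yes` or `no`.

Answer: no

Derivation:
Op 1: place WK@(2,5)
Op 2: place BQ@(5,3)
Op 3: place BR@(5,0)
Op 4: place BN@(2,4)
Op 5: place BQ@(5,1)
Op 6: remove (5,0)
Op 7: place WN@(3,0)
Op 8: place WN@(5,2)
Op 9: remove (3,0)
Per-piece attacks for W:
  WK@(2,5): attacks (2,4) (3,5) (1,5) (3,4) (1,4)
  WN@(5,2): attacks (4,4) (3,3) (4,0) (3,1)
W attacks (4,5): no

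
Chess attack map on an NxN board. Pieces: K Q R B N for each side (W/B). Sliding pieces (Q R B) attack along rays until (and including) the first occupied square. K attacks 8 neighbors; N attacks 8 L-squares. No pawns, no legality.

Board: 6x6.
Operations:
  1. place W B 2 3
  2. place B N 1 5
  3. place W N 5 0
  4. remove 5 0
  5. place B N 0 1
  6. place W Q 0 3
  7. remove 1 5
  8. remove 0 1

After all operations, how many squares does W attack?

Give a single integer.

Op 1: place WB@(2,3)
Op 2: place BN@(1,5)
Op 3: place WN@(5,0)
Op 4: remove (5,0)
Op 5: place BN@(0,1)
Op 6: place WQ@(0,3)
Op 7: remove (1,5)
Op 8: remove (0,1)
Per-piece attacks for W:
  WQ@(0,3): attacks (0,4) (0,5) (0,2) (0,1) (0,0) (1,3) (2,3) (1,4) (2,5) (1,2) (2,1) (3,0) [ray(1,0) blocked at (2,3)]
  WB@(2,3): attacks (3,4) (4,5) (3,2) (4,1) (5,0) (1,4) (0,5) (1,2) (0,1)
Union (17 distinct): (0,0) (0,1) (0,2) (0,4) (0,5) (1,2) (1,3) (1,4) (2,1) (2,3) (2,5) (3,0) (3,2) (3,4) (4,1) (4,5) (5,0)

Answer: 17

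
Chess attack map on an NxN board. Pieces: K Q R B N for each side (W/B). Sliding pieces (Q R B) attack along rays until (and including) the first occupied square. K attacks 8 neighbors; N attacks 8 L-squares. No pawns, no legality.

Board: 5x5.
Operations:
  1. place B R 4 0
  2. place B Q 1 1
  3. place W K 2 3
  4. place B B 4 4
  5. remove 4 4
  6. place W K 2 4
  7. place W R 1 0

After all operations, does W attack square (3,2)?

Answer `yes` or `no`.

Op 1: place BR@(4,0)
Op 2: place BQ@(1,1)
Op 3: place WK@(2,3)
Op 4: place BB@(4,4)
Op 5: remove (4,4)
Op 6: place WK@(2,4)
Op 7: place WR@(1,0)
Per-piece attacks for W:
  WR@(1,0): attacks (1,1) (2,0) (3,0) (4,0) (0,0) [ray(0,1) blocked at (1,1); ray(1,0) blocked at (4,0)]
  WK@(2,3): attacks (2,4) (2,2) (3,3) (1,3) (3,4) (3,2) (1,4) (1,2)
  WK@(2,4): attacks (2,3) (3,4) (1,4) (3,3) (1,3)
W attacks (3,2): yes

Answer: yes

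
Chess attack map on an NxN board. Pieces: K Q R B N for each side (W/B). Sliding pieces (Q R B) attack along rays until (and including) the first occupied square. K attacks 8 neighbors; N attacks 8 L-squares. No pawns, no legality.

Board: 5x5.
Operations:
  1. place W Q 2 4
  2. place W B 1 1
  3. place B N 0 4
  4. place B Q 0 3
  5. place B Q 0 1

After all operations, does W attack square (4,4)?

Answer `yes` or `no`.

Answer: yes

Derivation:
Op 1: place WQ@(2,4)
Op 2: place WB@(1,1)
Op 3: place BN@(0,4)
Op 4: place BQ@(0,3)
Op 5: place BQ@(0,1)
Per-piece attacks for W:
  WB@(1,1): attacks (2,2) (3,3) (4,4) (2,0) (0,2) (0,0)
  WQ@(2,4): attacks (2,3) (2,2) (2,1) (2,0) (3,4) (4,4) (1,4) (0,4) (3,3) (4,2) (1,3) (0,2) [ray(-1,0) blocked at (0,4)]
W attacks (4,4): yes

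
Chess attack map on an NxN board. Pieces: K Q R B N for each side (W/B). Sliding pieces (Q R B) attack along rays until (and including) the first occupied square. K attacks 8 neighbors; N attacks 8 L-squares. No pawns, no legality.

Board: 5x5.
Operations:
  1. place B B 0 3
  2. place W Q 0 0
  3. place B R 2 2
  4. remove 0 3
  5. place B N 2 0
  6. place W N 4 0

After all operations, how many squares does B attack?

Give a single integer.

Op 1: place BB@(0,3)
Op 2: place WQ@(0,0)
Op 3: place BR@(2,2)
Op 4: remove (0,3)
Op 5: place BN@(2,0)
Op 6: place WN@(4,0)
Per-piece attacks for B:
  BN@(2,0): attacks (3,2) (4,1) (1,2) (0,1)
  BR@(2,2): attacks (2,3) (2,4) (2,1) (2,0) (3,2) (4,2) (1,2) (0,2) [ray(0,-1) blocked at (2,0)]
Union (10 distinct): (0,1) (0,2) (1,2) (2,0) (2,1) (2,3) (2,4) (3,2) (4,1) (4,2)

Answer: 10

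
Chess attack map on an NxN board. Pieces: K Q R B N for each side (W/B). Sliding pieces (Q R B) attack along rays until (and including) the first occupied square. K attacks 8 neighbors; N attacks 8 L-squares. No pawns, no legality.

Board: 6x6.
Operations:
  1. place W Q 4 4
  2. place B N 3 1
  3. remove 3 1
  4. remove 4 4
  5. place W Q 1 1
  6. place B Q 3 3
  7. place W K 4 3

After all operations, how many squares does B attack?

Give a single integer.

Op 1: place WQ@(4,4)
Op 2: place BN@(3,1)
Op 3: remove (3,1)
Op 4: remove (4,4)
Op 5: place WQ@(1,1)
Op 6: place BQ@(3,3)
Op 7: place WK@(4,3)
Per-piece attacks for B:
  BQ@(3,3): attacks (3,4) (3,5) (3,2) (3,1) (3,0) (4,3) (2,3) (1,3) (0,3) (4,4) (5,5) (4,2) (5,1) (2,4) (1,5) (2,2) (1,1) [ray(1,0) blocked at (4,3); ray(-1,-1) blocked at (1,1)]
Union (17 distinct): (0,3) (1,1) (1,3) (1,5) (2,2) (2,3) (2,4) (3,0) (3,1) (3,2) (3,4) (3,5) (4,2) (4,3) (4,4) (5,1) (5,5)

Answer: 17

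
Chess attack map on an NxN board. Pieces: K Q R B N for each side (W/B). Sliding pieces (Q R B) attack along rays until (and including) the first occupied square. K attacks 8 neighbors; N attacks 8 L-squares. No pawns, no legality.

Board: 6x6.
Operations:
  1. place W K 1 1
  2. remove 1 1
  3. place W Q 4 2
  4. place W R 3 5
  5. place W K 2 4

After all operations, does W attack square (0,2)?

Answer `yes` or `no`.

Op 1: place WK@(1,1)
Op 2: remove (1,1)
Op 3: place WQ@(4,2)
Op 4: place WR@(3,5)
Op 5: place WK@(2,4)
Per-piece attacks for W:
  WK@(2,4): attacks (2,5) (2,3) (3,4) (1,4) (3,5) (3,3) (1,5) (1,3)
  WR@(3,5): attacks (3,4) (3,3) (3,2) (3,1) (3,0) (4,5) (5,5) (2,5) (1,5) (0,5)
  WQ@(4,2): attacks (4,3) (4,4) (4,5) (4,1) (4,0) (5,2) (3,2) (2,2) (1,2) (0,2) (5,3) (5,1) (3,3) (2,4) (3,1) (2,0) [ray(-1,1) blocked at (2,4)]
W attacks (0,2): yes

Answer: yes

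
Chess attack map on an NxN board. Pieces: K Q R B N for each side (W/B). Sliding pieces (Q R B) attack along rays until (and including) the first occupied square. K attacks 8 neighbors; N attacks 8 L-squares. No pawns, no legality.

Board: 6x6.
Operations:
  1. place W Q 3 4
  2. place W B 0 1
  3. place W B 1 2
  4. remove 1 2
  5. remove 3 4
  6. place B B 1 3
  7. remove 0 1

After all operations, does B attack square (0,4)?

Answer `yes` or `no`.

Op 1: place WQ@(3,4)
Op 2: place WB@(0,1)
Op 3: place WB@(1,2)
Op 4: remove (1,2)
Op 5: remove (3,4)
Op 6: place BB@(1,3)
Op 7: remove (0,1)
Per-piece attacks for B:
  BB@(1,3): attacks (2,4) (3,5) (2,2) (3,1) (4,0) (0,4) (0,2)
B attacks (0,4): yes

Answer: yes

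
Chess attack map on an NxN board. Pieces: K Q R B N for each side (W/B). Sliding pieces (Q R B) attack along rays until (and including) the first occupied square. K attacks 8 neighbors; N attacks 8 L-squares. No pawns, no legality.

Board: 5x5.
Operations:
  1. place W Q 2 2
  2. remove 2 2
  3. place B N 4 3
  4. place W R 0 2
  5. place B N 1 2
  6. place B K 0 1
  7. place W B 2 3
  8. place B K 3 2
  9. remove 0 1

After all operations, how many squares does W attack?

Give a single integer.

Op 1: place WQ@(2,2)
Op 2: remove (2,2)
Op 3: place BN@(4,3)
Op 4: place WR@(0,2)
Op 5: place BN@(1,2)
Op 6: place BK@(0,1)
Op 7: place WB@(2,3)
Op 8: place BK@(3,2)
Op 9: remove (0,1)
Per-piece attacks for W:
  WR@(0,2): attacks (0,3) (0,4) (0,1) (0,0) (1,2) [ray(1,0) blocked at (1,2)]
  WB@(2,3): attacks (3,4) (3,2) (1,4) (1,2) [ray(1,-1) blocked at (3,2); ray(-1,-1) blocked at (1,2)]
Union (8 distinct): (0,0) (0,1) (0,3) (0,4) (1,2) (1,4) (3,2) (3,4)

Answer: 8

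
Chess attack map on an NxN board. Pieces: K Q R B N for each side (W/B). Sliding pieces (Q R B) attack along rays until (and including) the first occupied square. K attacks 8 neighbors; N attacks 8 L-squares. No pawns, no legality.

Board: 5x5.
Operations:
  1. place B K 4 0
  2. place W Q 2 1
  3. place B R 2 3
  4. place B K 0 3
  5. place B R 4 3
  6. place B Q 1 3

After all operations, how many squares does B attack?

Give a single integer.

Answer: 20

Derivation:
Op 1: place BK@(4,0)
Op 2: place WQ@(2,1)
Op 3: place BR@(2,3)
Op 4: place BK@(0,3)
Op 5: place BR@(4,3)
Op 6: place BQ@(1,3)
Per-piece attacks for B:
  BK@(0,3): attacks (0,4) (0,2) (1,3) (1,4) (1,2)
  BQ@(1,3): attacks (1,4) (1,2) (1,1) (1,0) (2,3) (0,3) (2,4) (2,2) (3,1) (4,0) (0,4) (0,2) [ray(1,0) blocked at (2,3); ray(-1,0) blocked at (0,3); ray(1,-1) blocked at (4,0)]
  BR@(2,3): attacks (2,4) (2,2) (2,1) (3,3) (4,3) (1,3) [ray(0,-1) blocked at (2,1); ray(1,0) blocked at (4,3); ray(-1,0) blocked at (1,3)]
  BK@(4,0): attacks (4,1) (3,0) (3,1)
  BR@(4,3): attacks (4,4) (4,2) (4,1) (4,0) (3,3) (2,3) [ray(0,-1) blocked at (4,0); ray(-1,0) blocked at (2,3)]
Union (20 distinct): (0,2) (0,3) (0,4) (1,0) (1,1) (1,2) (1,3) (1,4) (2,1) (2,2) (2,3) (2,4) (3,0) (3,1) (3,3) (4,0) (4,1) (4,2) (4,3) (4,4)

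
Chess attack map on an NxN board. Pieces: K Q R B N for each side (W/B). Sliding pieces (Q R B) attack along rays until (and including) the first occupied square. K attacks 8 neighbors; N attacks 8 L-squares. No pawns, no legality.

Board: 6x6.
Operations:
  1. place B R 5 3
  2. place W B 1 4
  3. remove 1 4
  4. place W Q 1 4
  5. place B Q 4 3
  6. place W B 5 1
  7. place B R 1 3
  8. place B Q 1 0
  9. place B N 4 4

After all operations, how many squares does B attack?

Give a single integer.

Answer: 27

Derivation:
Op 1: place BR@(5,3)
Op 2: place WB@(1,4)
Op 3: remove (1,4)
Op 4: place WQ@(1,4)
Op 5: place BQ@(4,3)
Op 6: place WB@(5,1)
Op 7: place BR@(1,3)
Op 8: place BQ@(1,0)
Op 9: place BN@(4,4)
Per-piece attacks for B:
  BQ@(1,0): attacks (1,1) (1,2) (1,3) (2,0) (3,0) (4,0) (5,0) (0,0) (2,1) (3,2) (4,3) (0,1) [ray(0,1) blocked at (1,3); ray(1,1) blocked at (4,3)]
  BR@(1,3): attacks (1,4) (1,2) (1,1) (1,0) (2,3) (3,3) (4,3) (0,3) [ray(0,1) blocked at (1,4); ray(0,-1) blocked at (1,0); ray(1,0) blocked at (4,3)]
  BQ@(4,3): attacks (4,4) (4,2) (4,1) (4,0) (5,3) (3,3) (2,3) (1,3) (5,4) (5,2) (3,4) (2,5) (3,2) (2,1) (1,0) [ray(0,1) blocked at (4,4); ray(1,0) blocked at (5,3); ray(-1,0) blocked at (1,3); ray(-1,-1) blocked at (1,0)]
  BN@(4,4): attacks (2,5) (5,2) (3,2) (2,3)
  BR@(5,3): attacks (5,4) (5,5) (5,2) (5,1) (4,3) [ray(0,-1) blocked at (5,1); ray(-1,0) blocked at (4,3)]
Union (27 distinct): (0,0) (0,1) (0,3) (1,0) (1,1) (1,2) (1,3) (1,4) (2,0) (2,1) (2,3) (2,5) (3,0) (3,2) (3,3) (3,4) (4,0) (4,1) (4,2) (4,3) (4,4) (5,0) (5,1) (5,2) (5,3) (5,4) (5,5)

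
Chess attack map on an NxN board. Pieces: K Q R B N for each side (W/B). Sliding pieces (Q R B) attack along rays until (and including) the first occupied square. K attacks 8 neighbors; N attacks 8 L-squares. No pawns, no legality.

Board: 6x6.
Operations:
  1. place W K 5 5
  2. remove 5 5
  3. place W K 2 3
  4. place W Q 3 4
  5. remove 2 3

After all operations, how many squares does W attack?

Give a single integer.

Answer: 17

Derivation:
Op 1: place WK@(5,5)
Op 2: remove (5,5)
Op 3: place WK@(2,3)
Op 4: place WQ@(3,4)
Op 5: remove (2,3)
Per-piece attacks for W:
  WQ@(3,4): attacks (3,5) (3,3) (3,2) (3,1) (3,0) (4,4) (5,4) (2,4) (1,4) (0,4) (4,5) (4,3) (5,2) (2,5) (2,3) (1,2) (0,1)
Union (17 distinct): (0,1) (0,4) (1,2) (1,4) (2,3) (2,4) (2,5) (3,0) (3,1) (3,2) (3,3) (3,5) (4,3) (4,4) (4,5) (5,2) (5,4)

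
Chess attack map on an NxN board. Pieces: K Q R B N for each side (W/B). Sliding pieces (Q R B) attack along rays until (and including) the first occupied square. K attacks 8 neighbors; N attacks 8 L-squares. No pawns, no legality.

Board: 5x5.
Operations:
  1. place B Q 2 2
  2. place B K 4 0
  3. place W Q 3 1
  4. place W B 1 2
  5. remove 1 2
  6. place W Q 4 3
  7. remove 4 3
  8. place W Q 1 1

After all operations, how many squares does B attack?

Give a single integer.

Answer: 16

Derivation:
Op 1: place BQ@(2,2)
Op 2: place BK@(4,0)
Op 3: place WQ@(3,1)
Op 4: place WB@(1,2)
Op 5: remove (1,2)
Op 6: place WQ@(4,3)
Op 7: remove (4,3)
Op 8: place WQ@(1,1)
Per-piece attacks for B:
  BQ@(2,2): attacks (2,3) (2,4) (2,1) (2,0) (3,2) (4,2) (1,2) (0,2) (3,3) (4,4) (3,1) (1,3) (0,4) (1,1) [ray(1,-1) blocked at (3,1); ray(-1,-1) blocked at (1,1)]
  BK@(4,0): attacks (4,1) (3,0) (3,1)
Union (16 distinct): (0,2) (0,4) (1,1) (1,2) (1,3) (2,0) (2,1) (2,3) (2,4) (3,0) (3,1) (3,2) (3,3) (4,1) (4,2) (4,4)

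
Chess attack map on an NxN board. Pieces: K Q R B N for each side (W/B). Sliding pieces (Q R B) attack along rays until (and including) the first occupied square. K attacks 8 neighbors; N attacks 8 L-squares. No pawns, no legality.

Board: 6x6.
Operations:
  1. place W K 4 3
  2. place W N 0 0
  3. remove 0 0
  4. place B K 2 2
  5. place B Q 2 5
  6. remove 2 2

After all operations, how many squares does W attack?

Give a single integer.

Op 1: place WK@(4,3)
Op 2: place WN@(0,0)
Op 3: remove (0,0)
Op 4: place BK@(2,2)
Op 5: place BQ@(2,5)
Op 6: remove (2,2)
Per-piece attacks for W:
  WK@(4,3): attacks (4,4) (4,2) (5,3) (3,3) (5,4) (5,2) (3,4) (3,2)
Union (8 distinct): (3,2) (3,3) (3,4) (4,2) (4,4) (5,2) (5,3) (5,4)

Answer: 8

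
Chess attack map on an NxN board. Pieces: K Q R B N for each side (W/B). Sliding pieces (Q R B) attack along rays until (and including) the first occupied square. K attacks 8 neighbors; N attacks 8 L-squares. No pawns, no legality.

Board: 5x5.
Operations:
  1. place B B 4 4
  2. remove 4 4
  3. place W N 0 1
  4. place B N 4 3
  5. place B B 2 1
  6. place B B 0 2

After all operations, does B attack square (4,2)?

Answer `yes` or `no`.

Answer: no

Derivation:
Op 1: place BB@(4,4)
Op 2: remove (4,4)
Op 3: place WN@(0,1)
Op 4: place BN@(4,3)
Op 5: place BB@(2,1)
Op 6: place BB@(0,2)
Per-piece attacks for B:
  BB@(0,2): attacks (1,3) (2,4) (1,1) (2,0)
  BB@(2,1): attacks (3,2) (4,3) (3,0) (1,2) (0,3) (1,0) [ray(1,1) blocked at (4,3)]
  BN@(4,3): attacks (2,4) (3,1) (2,2)
B attacks (4,2): no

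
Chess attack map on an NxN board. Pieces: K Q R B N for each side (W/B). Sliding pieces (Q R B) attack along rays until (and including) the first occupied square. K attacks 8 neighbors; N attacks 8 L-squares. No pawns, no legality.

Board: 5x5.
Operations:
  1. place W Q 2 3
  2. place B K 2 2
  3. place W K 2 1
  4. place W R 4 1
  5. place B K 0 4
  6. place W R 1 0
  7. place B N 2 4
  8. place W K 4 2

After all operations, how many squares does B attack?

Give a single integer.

Answer: 11

Derivation:
Op 1: place WQ@(2,3)
Op 2: place BK@(2,2)
Op 3: place WK@(2,1)
Op 4: place WR@(4,1)
Op 5: place BK@(0,4)
Op 6: place WR@(1,0)
Op 7: place BN@(2,4)
Op 8: place WK@(4,2)
Per-piece attacks for B:
  BK@(0,4): attacks (0,3) (1,4) (1,3)
  BK@(2,2): attacks (2,3) (2,1) (3,2) (1,2) (3,3) (3,1) (1,3) (1,1)
  BN@(2,4): attacks (3,2) (4,3) (1,2) (0,3)
Union (11 distinct): (0,3) (1,1) (1,2) (1,3) (1,4) (2,1) (2,3) (3,1) (3,2) (3,3) (4,3)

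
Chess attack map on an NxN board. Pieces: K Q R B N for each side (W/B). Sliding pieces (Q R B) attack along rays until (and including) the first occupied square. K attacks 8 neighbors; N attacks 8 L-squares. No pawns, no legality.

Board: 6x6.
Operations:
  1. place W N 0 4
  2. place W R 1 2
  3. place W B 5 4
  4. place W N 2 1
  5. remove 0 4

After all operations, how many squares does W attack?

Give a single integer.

Answer: 16

Derivation:
Op 1: place WN@(0,4)
Op 2: place WR@(1,2)
Op 3: place WB@(5,4)
Op 4: place WN@(2,1)
Op 5: remove (0,4)
Per-piece attacks for W:
  WR@(1,2): attacks (1,3) (1,4) (1,5) (1,1) (1,0) (2,2) (3,2) (4,2) (5,2) (0,2)
  WN@(2,1): attacks (3,3) (4,2) (1,3) (0,2) (4,0) (0,0)
  WB@(5,4): attacks (4,5) (4,3) (3,2) (2,1) [ray(-1,-1) blocked at (2,1)]
Union (16 distinct): (0,0) (0,2) (1,0) (1,1) (1,3) (1,4) (1,5) (2,1) (2,2) (3,2) (3,3) (4,0) (4,2) (4,3) (4,5) (5,2)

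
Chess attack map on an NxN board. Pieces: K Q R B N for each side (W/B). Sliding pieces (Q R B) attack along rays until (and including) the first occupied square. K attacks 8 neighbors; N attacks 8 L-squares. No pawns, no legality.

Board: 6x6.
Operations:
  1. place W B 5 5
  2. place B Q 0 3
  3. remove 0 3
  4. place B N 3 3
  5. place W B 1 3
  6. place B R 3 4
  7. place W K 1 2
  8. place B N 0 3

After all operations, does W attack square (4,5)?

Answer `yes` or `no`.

Op 1: place WB@(5,5)
Op 2: place BQ@(0,3)
Op 3: remove (0,3)
Op 4: place BN@(3,3)
Op 5: place WB@(1,3)
Op 6: place BR@(3,4)
Op 7: place WK@(1,2)
Op 8: place BN@(0,3)
Per-piece attacks for W:
  WK@(1,2): attacks (1,3) (1,1) (2,2) (0,2) (2,3) (2,1) (0,3) (0,1)
  WB@(1,3): attacks (2,4) (3,5) (2,2) (3,1) (4,0) (0,4) (0,2)
  WB@(5,5): attacks (4,4) (3,3) [ray(-1,-1) blocked at (3,3)]
W attacks (4,5): no

Answer: no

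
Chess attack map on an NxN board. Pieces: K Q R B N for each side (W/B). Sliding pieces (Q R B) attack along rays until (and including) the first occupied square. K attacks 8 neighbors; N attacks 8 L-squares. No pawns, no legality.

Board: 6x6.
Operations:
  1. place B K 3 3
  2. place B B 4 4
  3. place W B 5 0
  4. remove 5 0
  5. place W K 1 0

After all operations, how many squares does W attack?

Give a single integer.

Answer: 5

Derivation:
Op 1: place BK@(3,3)
Op 2: place BB@(4,4)
Op 3: place WB@(5,0)
Op 4: remove (5,0)
Op 5: place WK@(1,0)
Per-piece attacks for W:
  WK@(1,0): attacks (1,1) (2,0) (0,0) (2,1) (0,1)
Union (5 distinct): (0,0) (0,1) (1,1) (2,0) (2,1)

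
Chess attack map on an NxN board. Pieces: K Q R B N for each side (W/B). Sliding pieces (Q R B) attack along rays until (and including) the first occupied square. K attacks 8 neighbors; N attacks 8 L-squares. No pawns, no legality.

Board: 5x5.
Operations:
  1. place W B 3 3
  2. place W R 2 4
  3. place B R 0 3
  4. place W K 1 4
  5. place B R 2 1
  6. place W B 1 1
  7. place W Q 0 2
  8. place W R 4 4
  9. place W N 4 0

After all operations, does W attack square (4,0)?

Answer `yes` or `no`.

Op 1: place WB@(3,3)
Op 2: place WR@(2,4)
Op 3: place BR@(0,3)
Op 4: place WK@(1,4)
Op 5: place BR@(2,1)
Op 6: place WB@(1,1)
Op 7: place WQ@(0,2)
Op 8: place WR@(4,4)
Op 9: place WN@(4,0)
Per-piece attacks for W:
  WQ@(0,2): attacks (0,3) (0,1) (0,0) (1,2) (2,2) (3,2) (4,2) (1,3) (2,4) (1,1) [ray(0,1) blocked at (0,3); ray(1,1) blocked at (2,4); ray(1,-1) blocked at (1,1)]
  WB@(1,1): attacks (2,2) (3,3) (2,0) (0,2) (0,0) [ray(1,1) blocked at (3,3); ray(-1,1) blocked at (0,2)]
  WK@(1,4): attacks (1,3) (2,4) (0,4) (2,3) (0,3)
  WR@(2,4): attacks (2,3) (2,2) (2,1) (3,4) (4,4) (1,4) [ray(0,-1) blocked at (2,1); ray(1,0) blocked at (4,4); ray(-1,0) blocked at (1,4)]
  WB@(3,3): attacks (4,4) (4,2) (2,4) (2,2) (1,1) [ray(1,1) blocked at (4,4); ray(-1,1) blocked at (2,4); ray(-1,-1) blocked at (1,1)]
  WN@(4,0): attacks (3,2) (2,1)
  WR@(4,4): attacks (4,3) (4,2) (4,1) (4,0) (3,4) (2,4) [ray(0,-1) blocked at (4,0); ray(-1,0) blocked at (2,4)]
W attacks (4,0): yes

Answer: yes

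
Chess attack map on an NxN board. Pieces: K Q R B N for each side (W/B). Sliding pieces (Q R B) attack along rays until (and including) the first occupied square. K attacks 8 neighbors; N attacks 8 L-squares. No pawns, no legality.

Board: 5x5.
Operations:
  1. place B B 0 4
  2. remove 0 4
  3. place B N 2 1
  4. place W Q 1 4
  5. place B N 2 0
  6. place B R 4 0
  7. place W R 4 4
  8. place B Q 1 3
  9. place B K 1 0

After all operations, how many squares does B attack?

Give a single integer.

Answer: 24

Derivation:
Op 1: place BB@(0,4)
Op 2: remove (0,4)
Op 3: place BN@(2,1)
Op 4: place WQ@(1,4)
Op 5: place BN@(2,0)
Op 6: place BR@(4,0)
Op 7: place WR@(4,4)
Op 8: place BQ@(1,3)
Op 9: place BK@(1,0)
Per-piece attacks for B:
  BK@(1,0): attacks (1,1) (2,0) (0,0) (2,1) (0,1)
  BQ@(1,3): attacks (1,4) (1,2) (1,1) (1,0) (2,3) (3,3) (4,3) (0,3) (2,4) (2,2) (3,1) (4,0) (0,4) (0,2) [ray(0,1) blocked at (1,4); ray(0,-1) blocked at (1,0); ray(1,-1) blocked at (4,0)]
  BN@(2,0): attacks (3,2) (4,1) (1,2) (0,1)
  BN@(2,1): attacks (3,3) (4,2) (1,3) (0,2) (4,0) (0,0)
  BR@(4,0): attacks (4,1) (4,2) (4,3) (4,4) (3,0) (2,0) [ray(0,1) blocked at (4,4); ray(-1,0) blocked at (2,0)]
Union (24 distinct): (0,0) (0,1) (0,2) (0,3) (0,4) (1,0) (1,1) (1,2) (1,3) (1,4) (2,0) (2,1) (2,2) (2,3) (2,4) (3,0) (3,1) (3,2) (3,3) (4,0) (4,1) (4,2) (4,3) (4,4)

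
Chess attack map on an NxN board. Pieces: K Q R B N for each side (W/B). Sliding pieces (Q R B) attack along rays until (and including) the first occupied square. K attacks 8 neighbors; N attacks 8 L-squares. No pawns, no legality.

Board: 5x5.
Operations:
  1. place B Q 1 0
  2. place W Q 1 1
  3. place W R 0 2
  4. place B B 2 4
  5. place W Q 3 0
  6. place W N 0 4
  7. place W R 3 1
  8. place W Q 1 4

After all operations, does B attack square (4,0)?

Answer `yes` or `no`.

Op 1: place BQ@(1,0)
Op 2: place WQ@(1,1)
Op 3: place WR@(0,2)
Op 4: place BB@(2,4)
Op 5: place WQ@(3,0)
Op 6: place WN@(0,4)
Op 7: place WR@(3,1)
Op 8: place WQ@(1,4)
Per-piece attacks for B:
  BQ@(1,0): attacks (1,1) (2,0) (3,0) (0,0) (2,1) (3,2) (4,3) (0,1) [ray(0,1) blocked at (1,1); ray(1,0) blocked at (3,0)]
  BB@(2,4): attacks (3,3) (4,2) (1,3) (0,2) [ray(-1,-1) blocked at (0,2)]
B attacks (4,0): no

Answer: no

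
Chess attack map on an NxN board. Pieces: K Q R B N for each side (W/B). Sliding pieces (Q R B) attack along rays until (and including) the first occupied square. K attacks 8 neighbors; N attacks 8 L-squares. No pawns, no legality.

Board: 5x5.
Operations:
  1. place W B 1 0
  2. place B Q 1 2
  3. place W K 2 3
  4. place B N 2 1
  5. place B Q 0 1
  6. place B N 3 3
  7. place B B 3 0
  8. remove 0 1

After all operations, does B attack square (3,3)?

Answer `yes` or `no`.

Op 1: place WB@(1,0)
Op 2: place BQ@(1,2)
Op 3: place WK@(2,3)
Op 4: place BN@(2,1)
Op 5: place BQ@(0,1)
Op 6: place BN@(3,3)
Op 7: place BB@(3,0)
Op 8: remove (0,1)
Per-piece attacks for B:
  BQ@(1,2): attacks (1,3) (1,4) (1,1) (1,0) (2,2) (3,2) (4,2) (0,2) (2,3) (2,1) (0,3) (0,1) [ray(0,-1) blocked at (1,0); ray(1,1) blocked at (2,3); ray(1,-1) blocked at (2,1)]
  BN@(2,1): attacks (3,3) (4,2) (1,3) (0,2) (4,0) (0,0)
  BB@(3,0): attacks (4,1) (2,1) [ray(-1,1) blocked at (2,1)]
  BN@(3,3): attacks (1,4) (4,1) (2,1) (1,2)
B attacks (3,3): yes

Answer: yes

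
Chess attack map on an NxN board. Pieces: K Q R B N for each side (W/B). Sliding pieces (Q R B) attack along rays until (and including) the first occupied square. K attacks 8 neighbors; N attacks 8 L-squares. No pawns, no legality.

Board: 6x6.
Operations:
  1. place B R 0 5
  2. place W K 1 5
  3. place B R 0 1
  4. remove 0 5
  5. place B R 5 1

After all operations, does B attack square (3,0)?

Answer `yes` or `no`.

Answer: no

Derivation:
Op 1: place BR@(0,5)
Op 2: place WK@(1,5)
Op 3: place BR@(0,1)
Op 4: remove (0,5)
Op 5: place BR@(5,1)
Per-piece attacks for B:
  BR@(0,1): attacks (0,2) (0,3) (0,4) (0,5) (0,0) (1,1) (2,1) (3,1) (4,1) (5,1) [ray(1,0) blocked at (5,1)]
  BR@(5,1): attacks (5,2) (5,3) (5,4) (5,5) (5,0) (4,1) (3,1) (2,1) (1,1) (0,1) [ray(-1,0) blocked at (0,1)]
B attacks (3,0): no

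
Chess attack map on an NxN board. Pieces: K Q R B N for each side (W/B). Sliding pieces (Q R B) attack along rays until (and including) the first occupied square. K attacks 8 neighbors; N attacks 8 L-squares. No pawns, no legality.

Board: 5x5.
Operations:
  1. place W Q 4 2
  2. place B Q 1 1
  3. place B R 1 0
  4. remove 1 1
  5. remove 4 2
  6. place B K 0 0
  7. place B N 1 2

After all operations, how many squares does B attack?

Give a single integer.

Answer: 12

Derivation:
Op 1: place WQ@(4,2)
Op 2: place BQ@(1,1)
Op 3: place BR@(1,0)
Op 4: remove (1,1)
Op 5: remove (4,2)
Op 6: place BK@(0,0)
Op 7: place BN@(1,2)
Per-piece attacks for B:
  BK@(0,0): attacks (0,1) (1,0) (1,1)
  BR@(1,0): attacks (1,1) (1,2) (2,0) (3,0) (4,0) (0,0) [ray(0,1) blocked at (1,2); ray(-1,0) blocked at (0,0)]
  BN@(1,2): attacks (2,4) (3,3) (0,4) (2,0) (3,1) (0,0)
Union (12 distinct): (0,0) (0,1) (0,4) (1,0) (1,1) (1,2) (2,0) (2,4) (3,0) (3,1) (3,3) (4,0)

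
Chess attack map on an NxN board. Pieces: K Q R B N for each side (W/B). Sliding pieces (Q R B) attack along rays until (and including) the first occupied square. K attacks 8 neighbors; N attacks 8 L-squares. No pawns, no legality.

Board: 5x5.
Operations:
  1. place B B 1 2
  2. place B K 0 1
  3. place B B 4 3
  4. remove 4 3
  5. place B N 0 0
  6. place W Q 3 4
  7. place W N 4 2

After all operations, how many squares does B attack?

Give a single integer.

Answer: 11

Derivation:
Op 1: place BB@(1,2)
Op 2: place BK@(0,1)
Op 3: place BB@(4,3)
Op 4: remove (4,3)
Op 5: place BN@(0,0)
Op 6: place WQ@(3,4)
Op 7: place WN@(4,2)
Per-piece attacks for B:
  BN@(0,0): attacks (1,2) (2,1)
  BK@(0,1): attacks (0,2) (0,0) (1,1) (1,2) (1,0)
  BB@(1,2): attacks (2,3) (3,4) (2,1) (3,0) (0,3) (0,1) [ray(1,1) blocked at (3,4); ray(-1,-1) blocked at (0,1)]
Union (11 distinct): (0,0) (0,1) (0,2) (0,3) (1,0) (1,1) (1,2) (2,1) (2,3) (3,0) (3,4)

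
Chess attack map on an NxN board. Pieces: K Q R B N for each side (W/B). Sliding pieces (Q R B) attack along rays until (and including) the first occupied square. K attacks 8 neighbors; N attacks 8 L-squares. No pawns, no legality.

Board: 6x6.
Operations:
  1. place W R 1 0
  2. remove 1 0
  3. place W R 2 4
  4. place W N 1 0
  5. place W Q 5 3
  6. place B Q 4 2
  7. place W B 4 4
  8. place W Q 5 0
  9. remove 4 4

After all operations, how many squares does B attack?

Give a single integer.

Answer: 16

Derivation:
Op 1: place WR@(1,0)
Op 2: remove (1,0)
Op 3: place WR@(2,4)
Op 4: place WN@(1,0)
Op 5: place WQ@(5,3)
Op 6: place BQ@(4,2)
Op 7: place WB@(4,4)
Op 8: place WQ@(5,0)
Op 9: remove (4,4)
Per-piece attacks for B:
  BQ@(4,2): attacks (4,3) (4,4) (4,5) (4,1) (4,0) (5,2) (3,2) (2,2) (1,2) (0,2) (5,3) (5,1) (3,3) (2,4) (3,1) (2,0) [ray(1,1) blocked at (5,3); ray(-1,1) blocked at (2,4)]
Union (16 distinct): (0,2) (1,2) (2,0) (2,2) (2,4) (3,1) (3,2) (3,3) (4,0) (4,1) (4,3) (4,4) (4,5) (5,1) (5,2) (5,3)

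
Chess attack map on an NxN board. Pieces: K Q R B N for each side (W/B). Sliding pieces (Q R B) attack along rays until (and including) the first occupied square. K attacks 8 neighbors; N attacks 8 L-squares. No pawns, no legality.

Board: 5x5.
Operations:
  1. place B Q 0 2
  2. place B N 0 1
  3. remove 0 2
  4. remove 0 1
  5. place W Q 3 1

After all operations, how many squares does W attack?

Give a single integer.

Answer: 14

Derivation:
Op 1: place BQ@(0,2)
Op 2: place BN@(0,1)
Op 3: remove (0,2)
Op 4: remove (0,1)
Op 5: place WQ@(3,1)
Per-piece attacks for W:
  WQ@(3,1): attacks (3,2) (3,3) (3,4) (3,0) (4,1) (2,1) (1,1) (0,1) (4,2) (4,0) (2,2) (1,3) (0,4) (2,0)
Union (14 distinct): (0,1) (0,4) (1,1) (1,3) (2,0) (2,1) (2,2) (3,0) (3,2) (3,3) (3,4) (4,0) (4,1) (4,2)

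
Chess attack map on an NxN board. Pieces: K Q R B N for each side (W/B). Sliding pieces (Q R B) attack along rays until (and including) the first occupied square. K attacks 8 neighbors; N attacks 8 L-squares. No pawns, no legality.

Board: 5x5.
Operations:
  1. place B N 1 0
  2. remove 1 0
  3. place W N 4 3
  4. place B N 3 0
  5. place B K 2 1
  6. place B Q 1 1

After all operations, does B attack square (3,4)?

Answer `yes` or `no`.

Op 1: place BN@(1,0)
Op 2: remove (1,0)
Op 3: place WN@(4,3)
Op 4: place BN@(3,0)
Op 5: place BK@(2,1)
Op 6: place BQ@(1,1)
Per-piece attacks for B:
  BQ@(1,1): attacks (1,2) (1,3) (1,4) (1,0) (2,1) (0,1) (2,2) (3,3) (4,4) (2,0) (0,2) (0,0) [ray(1,0) blocked at (2,1)]
  BK@(2,1): attacks (2,2) (2,0) (3,1) (1,1) (3,2) (3,0) (1,2) (1,0)
  BN@(3,0): attacks (4,2) (2,2) (1,1)
B attacks (3,4): no

Answer: no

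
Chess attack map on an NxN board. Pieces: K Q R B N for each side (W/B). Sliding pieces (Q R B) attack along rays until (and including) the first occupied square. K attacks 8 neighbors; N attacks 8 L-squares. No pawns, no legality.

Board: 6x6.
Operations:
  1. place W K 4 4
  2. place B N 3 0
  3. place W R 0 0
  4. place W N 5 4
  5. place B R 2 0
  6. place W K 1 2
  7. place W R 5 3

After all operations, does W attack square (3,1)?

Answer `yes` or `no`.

Answer: no

Derivation:
Op 1: place WK@(4,4)
Op 2: place BN@(3,0)
Op 3: place WR@(0,0)
Op 4: place WN@(5,4)
Op 5: place BR@(2,0)
Op 6: place WK@(1,2)
Op 7: place WR@(5,3)
Per-piece attacks for W:
  WR@(0,0): attacks (0,1) (0,2) (0,3) (0,4) (0,5) (1,0) (2,0) [ray(1,0) blocked at (2,0)]
  WK@(1,2): attacks (1,3) (1,1) (2,2) (0,2) (2,3) (2,1) (0,3) (0,1)
  WK@(4,4): attacks (4,5) (4,3) (5,4) (3,4) (5,5) (5,3) (3,5) (3,3)
  WR@(5,3): attacks (5,4) (5,2) (5,1) (5,0) (4,3) (3,3) (2,3) (1,3) (0,3) [ray(0,1) blocked at (5,4)]
  WN@(5,4): attacks (3,5) (4,2) (3,3)
W attacks (3,1): no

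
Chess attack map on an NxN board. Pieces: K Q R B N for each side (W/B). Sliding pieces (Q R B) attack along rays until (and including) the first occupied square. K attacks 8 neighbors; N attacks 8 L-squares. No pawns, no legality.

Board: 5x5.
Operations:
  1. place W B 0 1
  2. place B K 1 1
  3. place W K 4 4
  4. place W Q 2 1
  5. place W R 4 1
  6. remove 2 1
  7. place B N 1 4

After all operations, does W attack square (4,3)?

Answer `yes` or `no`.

Op 1: place WB@(0,1)
Op 2: place BK@(1,1)
Op 3: place WK@(4,4)
Op 4: place WQ@(2,1)
Op 5: place WR@(4,1)
Op 6: remove (2,1)
Op 7: place BN@(1,4)
Per-piece attacks for W:
  WB@(0,1): attacks (1,2) (2,3) (3,4) (1,0)
  WR@(4,1): attacks (4,2) (4,3) (4,4) (4,0) (3,1) (2,1) (1,1) [ray(0,1) blocked at (4,4); ray(-1,0) blocked at (1,1)]
  WK@(4,4): attacks (4,3) (3,4) (3,3)
W attacks (4,3): yes

Answer: yes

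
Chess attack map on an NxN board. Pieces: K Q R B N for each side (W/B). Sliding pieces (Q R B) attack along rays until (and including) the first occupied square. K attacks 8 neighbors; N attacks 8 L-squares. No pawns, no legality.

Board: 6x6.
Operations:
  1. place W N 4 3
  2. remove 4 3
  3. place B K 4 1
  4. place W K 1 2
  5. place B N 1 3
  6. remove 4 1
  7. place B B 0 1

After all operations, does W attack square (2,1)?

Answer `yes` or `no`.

Answer: yes

Derivation:
Op 1: place WN@(4,3)
Op 2: remove (4,3)
Op 3: place BK@(4,1)
Op 4: place WK@(1,2)
Op 5: place BN@(1,3)
Op 6: remove (4,1)
Op 7: place BB@(0,1)
Per-piece attacks for W:
  WK@(1,2): attacks (1,3) (1,1) (2,2) (0,2) (2,3) (2,1) (0,3) (0,1)
W attacks (2,1): yes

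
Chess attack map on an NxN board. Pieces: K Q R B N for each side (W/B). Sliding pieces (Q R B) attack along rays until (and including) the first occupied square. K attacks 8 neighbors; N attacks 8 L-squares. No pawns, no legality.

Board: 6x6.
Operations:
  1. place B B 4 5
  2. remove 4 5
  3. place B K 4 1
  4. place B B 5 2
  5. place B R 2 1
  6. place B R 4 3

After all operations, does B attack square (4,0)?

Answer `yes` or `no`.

Op 1: place BB@(4,5)
Op 2: remove (4,5)
Op 3: place BK@(4,1)
Op 4: place BB@(5,2)
Op 5: place BR@(2,1)
Op 6: place BR@(4,3)
Per-piece attacks for B:
  BR@(2,1): attacks (2,2) (2,3) (2,4) (2,5) (2,0) (3,1) (4,1) (1,1) (0,1) [ray(1,0) blocked at (4,1)]
  BK@(4,1): attacks (4,2) (4,0) (5,1) (3,1) (5,2) (5,0) (3,2) (3,0)
  BR@(4,3): attacks (4,4) (4,5) (4,2) (4,1) (5,3) (3,3) (2,3) (1,3) (0,3) [ray(0,-1) blocked at (4,1)]
  BB@(5,2): attacks (4,3) (4,1) [ray(-1,1) blocked at (4,3); ray(-1,-1) blocked at (4,1)]
B attacks (4,0): yes

Answer: yes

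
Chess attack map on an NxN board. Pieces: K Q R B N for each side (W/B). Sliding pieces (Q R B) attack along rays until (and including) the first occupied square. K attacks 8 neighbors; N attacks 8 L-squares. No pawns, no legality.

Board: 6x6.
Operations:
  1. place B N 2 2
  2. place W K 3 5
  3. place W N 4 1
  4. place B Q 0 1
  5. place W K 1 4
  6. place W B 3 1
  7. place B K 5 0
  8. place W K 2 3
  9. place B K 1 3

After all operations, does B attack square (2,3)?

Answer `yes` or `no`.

Answer: yes

Derivation:
Op 1: place BN@(2,2)
Op 2: place WK@(3,5)
Op 3: place WN@(4,1)
Op 4: place BQ@(0,1)
Op 5: place WK@(1,4)
Op 6: place WB@(3,1)
Op 7: place BK@(5,0)
Op 8: place WK@(2,3)
Op 9: place BK@(1,3)
Per-piece attacks for B:
  BQ@(0,1): attacks (0,2) (0,3) (0,4) (0,5) (0,0) (1,1) (2,1) (3,1) (1,2) (2,3) (1,0) [ray(1,0) blocked at (3,1); ray(1,1) blocked at (2,3)]
  BK@(1,3): attacks (1,4) (1,2) (2,3) (0,3) (2,4) (2,2) (0,4) (0,2)
  BN@(2,2): attacks (3,4) (4,3) (1,4) (0,3) (3,0) (4,1) (1,0) (0,1)
  BK@(5,0): attacks (5,1) (4,0) (4,1)
B attacks (2,3): yes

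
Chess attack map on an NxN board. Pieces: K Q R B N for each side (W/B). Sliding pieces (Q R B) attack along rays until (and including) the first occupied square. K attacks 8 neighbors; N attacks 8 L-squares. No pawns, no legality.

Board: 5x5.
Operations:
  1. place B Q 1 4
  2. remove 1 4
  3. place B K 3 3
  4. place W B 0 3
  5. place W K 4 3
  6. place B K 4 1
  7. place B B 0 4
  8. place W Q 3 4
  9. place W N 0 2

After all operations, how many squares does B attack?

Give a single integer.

Op 1: place BQ@(1,4)
Op 2: remove (1,4)
Op 3: place BK@(3,3)
Op 4: place WB@(0,3)
Op 5: place WK@(4,3)
Op 6: place BK@(4,1)
Op 7: place BB@(0,4)
Op 8: place WQ@(3,4)
Op 9: place WN@(0,2)
Per-piece attacks for B:
  BB@(0,4): attacks (1,3) (2,2) (3,1) (4,0)
  BK@(3,3): attacks (3,4) (3,2) (4,3) (2,3) (4,4) (4,2) (2,4) (2,2)
  BK@(4,1): attacks (4,2) (4,0) (3,1) (3,2) (3,0)
Union (12 distinct): (1,3) (2,2) (2,3) (2,4) (3,0) (3,1) (3,2) (3,4) (4,0) (4,2) (4,3) (4,4)

Answer: 12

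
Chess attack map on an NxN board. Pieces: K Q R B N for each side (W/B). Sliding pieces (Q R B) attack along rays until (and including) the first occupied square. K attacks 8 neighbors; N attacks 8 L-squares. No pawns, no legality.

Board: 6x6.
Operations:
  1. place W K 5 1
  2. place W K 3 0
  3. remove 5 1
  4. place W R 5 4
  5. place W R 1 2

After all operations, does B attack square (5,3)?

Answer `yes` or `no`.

Op 1: place WK@(5,1)
Op 2: place WK@(3,0)
Op 3: remove (5,1)
Op 4: place WR@(5,4)
Op 5: place WR@(1,2)
Per-piece attacks for B:
B attacks (5,3): no

Answer: no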